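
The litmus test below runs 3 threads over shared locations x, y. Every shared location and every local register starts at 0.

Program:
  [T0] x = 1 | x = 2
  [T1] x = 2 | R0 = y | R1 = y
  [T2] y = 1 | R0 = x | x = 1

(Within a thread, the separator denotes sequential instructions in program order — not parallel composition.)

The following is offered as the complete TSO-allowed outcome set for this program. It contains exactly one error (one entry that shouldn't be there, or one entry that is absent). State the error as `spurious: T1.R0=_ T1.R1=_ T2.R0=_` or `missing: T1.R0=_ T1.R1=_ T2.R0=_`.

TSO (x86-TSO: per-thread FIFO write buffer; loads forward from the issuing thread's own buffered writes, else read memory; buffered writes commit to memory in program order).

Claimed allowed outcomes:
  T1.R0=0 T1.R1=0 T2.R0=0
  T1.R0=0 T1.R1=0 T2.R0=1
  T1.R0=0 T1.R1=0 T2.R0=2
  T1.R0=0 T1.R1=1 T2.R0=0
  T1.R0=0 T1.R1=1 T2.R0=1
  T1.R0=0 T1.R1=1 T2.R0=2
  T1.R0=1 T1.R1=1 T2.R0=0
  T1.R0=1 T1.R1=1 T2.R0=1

missing: T1.R0=1 T1.R1=1 T2.R0=2

outcome vector order: (T1.R0,T1.R1,T2.R0)
[TSO] allowed = {000 001 002 010 011 012 110 111 112}
TSO∖claimed = {112}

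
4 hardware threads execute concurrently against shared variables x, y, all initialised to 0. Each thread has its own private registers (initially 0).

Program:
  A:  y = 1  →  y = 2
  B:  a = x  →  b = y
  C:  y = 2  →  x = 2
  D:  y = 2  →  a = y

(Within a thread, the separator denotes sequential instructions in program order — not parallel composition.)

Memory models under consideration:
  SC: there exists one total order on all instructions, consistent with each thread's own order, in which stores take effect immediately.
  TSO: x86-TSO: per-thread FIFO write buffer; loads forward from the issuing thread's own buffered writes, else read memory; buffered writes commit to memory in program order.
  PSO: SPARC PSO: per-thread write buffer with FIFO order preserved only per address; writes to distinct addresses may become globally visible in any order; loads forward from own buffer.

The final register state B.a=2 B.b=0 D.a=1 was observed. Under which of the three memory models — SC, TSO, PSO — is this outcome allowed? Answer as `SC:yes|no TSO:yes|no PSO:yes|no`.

outcome vector order: (B.a,B.b,D.a)
SC: 10 outcomes — {(0,0,1) (0,0,2) (0,1,1) (0,1,2) (0,2,1) (0,2,2) (2,1,1) (2,1,2) (2,2,1) (2,2,2)}
TSO: 10 outcomes — {(0,0,1) (0,0,2) (0,1,1) (0,1,2) (0,2,1) (0,2,2) (2,1,1) (2,1,2) (2,2,1) (2,2,2)}
PSO: 12 outcomes — {(0,0,1) (0,0,2) (0,1,1) (0,1,2) (0,2,1) (0,2,2) (2,0,1) (2,0,2) (2,1,1) (2,1,2) (2,2,1) (2,2,2)}
target (2,0,1) ∈ {PSO}

SC:no TSO:no PSO:yes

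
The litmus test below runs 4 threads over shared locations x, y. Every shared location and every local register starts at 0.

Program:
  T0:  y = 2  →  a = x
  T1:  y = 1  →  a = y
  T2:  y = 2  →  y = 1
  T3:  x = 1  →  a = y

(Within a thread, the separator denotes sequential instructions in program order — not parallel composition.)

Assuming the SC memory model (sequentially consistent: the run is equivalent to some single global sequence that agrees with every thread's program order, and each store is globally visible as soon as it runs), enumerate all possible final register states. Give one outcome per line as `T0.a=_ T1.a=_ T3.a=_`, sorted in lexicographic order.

T0.a=0 T1.a=1 T3.a=1
T0.a=0 T1.a=1 T3.a=2
T0.a=0 T1.a=2 T3.a=1
T0.a=0 T1.a=2 T3.a=2
T0.a=1 T1.a=1 T3.a=0
T0.a=1 T1.a=1 T3.a=1
T0.a=1 T1.a=1 T3.a=2
T0.a=1 T1.a=2 T3.a=0
T0.a=1 T1.a=2 T3.a=1
T0.a=1 T1.a=2 T3.a=2

outcome vector order: (T0.a,T1.a,T3.a)
|SC outcomes| = 10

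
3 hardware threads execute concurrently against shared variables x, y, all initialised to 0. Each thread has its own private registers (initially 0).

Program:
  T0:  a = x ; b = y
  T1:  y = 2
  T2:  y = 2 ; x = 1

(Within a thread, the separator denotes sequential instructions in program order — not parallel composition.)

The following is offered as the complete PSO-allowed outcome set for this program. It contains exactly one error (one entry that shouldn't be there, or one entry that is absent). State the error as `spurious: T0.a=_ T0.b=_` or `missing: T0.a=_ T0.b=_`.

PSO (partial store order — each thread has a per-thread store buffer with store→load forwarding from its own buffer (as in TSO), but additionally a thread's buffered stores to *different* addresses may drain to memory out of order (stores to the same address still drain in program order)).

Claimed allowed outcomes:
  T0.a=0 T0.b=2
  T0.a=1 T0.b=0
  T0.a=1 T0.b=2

missing: T0.a=0 T0.b=0

outcome vector order: (T0.a,T0.b)
PSO (4): 0/0; 0/2; 1/0; 1/2
PSO∖claimed = {0/0}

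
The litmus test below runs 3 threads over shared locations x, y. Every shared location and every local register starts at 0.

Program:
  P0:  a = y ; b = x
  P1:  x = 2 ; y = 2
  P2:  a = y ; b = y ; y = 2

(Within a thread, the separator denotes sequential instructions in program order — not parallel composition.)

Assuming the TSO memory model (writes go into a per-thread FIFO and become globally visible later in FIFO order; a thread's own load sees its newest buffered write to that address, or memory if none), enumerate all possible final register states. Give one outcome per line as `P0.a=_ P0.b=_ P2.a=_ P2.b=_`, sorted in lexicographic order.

P0.a=0 P0.b=0 P2.a=0 P2.b=0
P0.a=0 P0.b=0 P2.a=0 P2.b=2
P0.a=0 P0.b=0 P2.a=2 P2.b=2
P0.a=0 P0.b=2 P2.a=0 P2.b=0
P0.a=0 P0.b=2 P2.a=0 P2.b=2
P0.a=0 P0.b=2 P2.a=2 P2.b=2
P0.a=2 P0.b=0 P2.a=0 P2.b=0
P0.a=2 P0.b=2 P2.a=0 P2.b=0
P0.a=2 P0.b=2 P2.a=0 P2.b=2
P0.a=2 P0.b=2 P2.a=2 P2.b=2

outcome vector order: (P0.a,P0.b,P2.a,P2.b)
|TSO outcomes| = 10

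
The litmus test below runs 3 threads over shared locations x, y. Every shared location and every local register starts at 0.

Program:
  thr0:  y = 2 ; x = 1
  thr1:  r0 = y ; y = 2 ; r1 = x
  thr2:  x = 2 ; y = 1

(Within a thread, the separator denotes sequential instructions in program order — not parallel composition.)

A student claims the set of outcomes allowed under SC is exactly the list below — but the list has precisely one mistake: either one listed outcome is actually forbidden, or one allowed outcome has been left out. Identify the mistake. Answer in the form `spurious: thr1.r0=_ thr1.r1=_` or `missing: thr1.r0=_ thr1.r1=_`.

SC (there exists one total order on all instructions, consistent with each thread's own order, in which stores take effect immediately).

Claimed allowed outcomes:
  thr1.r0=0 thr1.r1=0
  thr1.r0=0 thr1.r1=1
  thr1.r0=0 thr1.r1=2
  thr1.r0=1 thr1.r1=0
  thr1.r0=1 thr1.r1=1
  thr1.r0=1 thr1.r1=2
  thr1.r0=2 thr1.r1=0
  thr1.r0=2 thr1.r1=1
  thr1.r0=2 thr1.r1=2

spurious: thr1.r0=1 thr1.r1=0

outcome vector order: (thr1.r0,thr1.r1)
SC (8): 0/0; 0/1; 0/2; 1/1; 1/2; 2/0; 2/1; 2/2
claimed∖SC = {1/0}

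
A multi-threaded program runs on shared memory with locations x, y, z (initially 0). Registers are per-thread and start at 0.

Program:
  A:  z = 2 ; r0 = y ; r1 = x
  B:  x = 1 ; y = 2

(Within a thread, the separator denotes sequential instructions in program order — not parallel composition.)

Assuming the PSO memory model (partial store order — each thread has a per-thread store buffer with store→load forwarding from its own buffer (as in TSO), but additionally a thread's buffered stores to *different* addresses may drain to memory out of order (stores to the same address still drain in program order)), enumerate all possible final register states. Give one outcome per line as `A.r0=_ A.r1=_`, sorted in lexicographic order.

A.r0=0 A.r1=0
A.r0=0 A.r1=1
A.r0=2 A.r1=0
A.r0=2 A.r1=1

outcome vector order: (A.r0,A.r1)
|PSO outcomes| = 4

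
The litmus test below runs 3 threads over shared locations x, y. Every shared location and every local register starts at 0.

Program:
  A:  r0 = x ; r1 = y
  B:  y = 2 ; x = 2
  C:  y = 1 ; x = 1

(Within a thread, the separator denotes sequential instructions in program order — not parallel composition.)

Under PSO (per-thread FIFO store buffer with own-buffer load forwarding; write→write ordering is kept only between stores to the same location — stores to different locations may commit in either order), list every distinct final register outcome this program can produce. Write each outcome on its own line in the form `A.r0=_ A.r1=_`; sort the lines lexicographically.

A.r0=0 A.r1=0
A.r0=0 A.r1=1
A.r0=0 A.r1=2
A.r0=1 A.r1=0
A.r0=1 A.r1=1
A.r0=1 A.r1=2
A.r0=2 A.r1=0
A.r0=2 A.r1=1
A.r0=2 A.r1=2

outcome vector order: (A.r0,A.r1)
|PSO outcomes| = 9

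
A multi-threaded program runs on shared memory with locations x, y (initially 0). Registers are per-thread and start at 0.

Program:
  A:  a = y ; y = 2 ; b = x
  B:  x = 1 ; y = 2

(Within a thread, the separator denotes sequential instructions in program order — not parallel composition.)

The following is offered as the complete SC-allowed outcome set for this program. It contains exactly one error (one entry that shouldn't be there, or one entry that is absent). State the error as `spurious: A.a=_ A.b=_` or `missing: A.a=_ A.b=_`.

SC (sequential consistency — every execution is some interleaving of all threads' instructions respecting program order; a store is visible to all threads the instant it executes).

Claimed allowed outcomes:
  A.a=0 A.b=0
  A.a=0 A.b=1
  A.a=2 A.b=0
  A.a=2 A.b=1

spurious: A.a=2 A.b=0

outcome vector order: (A.a,A.b)
SC: 3 outcomes — {00, 01, 21}
claimed∖SC = {20}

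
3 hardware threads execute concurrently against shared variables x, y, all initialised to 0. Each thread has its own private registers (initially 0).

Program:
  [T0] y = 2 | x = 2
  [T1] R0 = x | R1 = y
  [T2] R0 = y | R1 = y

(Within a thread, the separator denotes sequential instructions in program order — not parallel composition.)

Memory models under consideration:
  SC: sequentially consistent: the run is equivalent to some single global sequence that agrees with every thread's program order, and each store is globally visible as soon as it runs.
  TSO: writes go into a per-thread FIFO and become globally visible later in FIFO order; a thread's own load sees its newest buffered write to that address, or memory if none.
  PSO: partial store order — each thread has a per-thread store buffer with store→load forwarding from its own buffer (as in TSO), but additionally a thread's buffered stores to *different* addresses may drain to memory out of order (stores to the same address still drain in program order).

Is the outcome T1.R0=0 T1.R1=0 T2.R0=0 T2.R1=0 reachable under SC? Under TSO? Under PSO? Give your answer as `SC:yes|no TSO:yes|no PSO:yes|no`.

outcome vector order: (T1.R0,T1.R1,T2.R0,T2.R1)
SC: 9 outcomes — {<0 0 0 0>, <0 0 0 2>, <0 0 2 2>, <0 2 0 0>, <0 2 0 2>, <0 2 2 2>, <2 2 0 0>, <2 2 0 2>, <2 2 2 2>}
TSO: 9 outcomes — {<0 0 0 0>, <0 0 0 2>, <0 0 2 2>, <0 2 0 0>, <0 2 0 2>, <0 2 2 2>, <2 2 0 0>, <2 2 0 2>, <2 2 2 2>}
PSO: 12 outcomes — {<0 0 0 0>, <0 0 0 2>, <0 0 2 2>, <0 2 0 0>, <0 2 0 2>, <0 2 2 2>, <2 0 0 0>, <2 0 0 2>, <2 0 2 2>, <2 2 0 0>, <2 2 0 2>, <2 2 2 2>}
target <0 0 0 0> ∈ {SC,TSO,PSO}

SC:yes TSO:yes PSO:yes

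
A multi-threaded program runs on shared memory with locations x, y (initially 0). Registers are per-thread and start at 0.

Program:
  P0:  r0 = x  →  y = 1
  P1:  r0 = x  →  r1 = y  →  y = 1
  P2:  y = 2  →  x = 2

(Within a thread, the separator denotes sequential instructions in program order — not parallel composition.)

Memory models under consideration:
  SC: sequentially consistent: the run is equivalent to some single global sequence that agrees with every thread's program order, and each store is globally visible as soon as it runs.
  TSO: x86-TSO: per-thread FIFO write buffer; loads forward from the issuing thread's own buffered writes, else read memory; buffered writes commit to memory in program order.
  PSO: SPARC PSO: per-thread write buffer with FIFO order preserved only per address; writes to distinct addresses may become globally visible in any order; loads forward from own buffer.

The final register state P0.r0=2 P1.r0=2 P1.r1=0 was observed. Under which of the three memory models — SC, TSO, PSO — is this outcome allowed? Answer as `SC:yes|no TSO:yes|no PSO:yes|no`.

outcome vector order: (P0.r0,P1.r0,P1.r1)
under SC → 000 001 002 021 022 200 201 202 221 222
under TSO → 000 001 002 021 022 200 201 202 221 222
under PSO → 000 001 002 020 021 022 200 201 202 220 221 222
target 220 ∈ {PSO}

SC:no TSO:no PSO:yes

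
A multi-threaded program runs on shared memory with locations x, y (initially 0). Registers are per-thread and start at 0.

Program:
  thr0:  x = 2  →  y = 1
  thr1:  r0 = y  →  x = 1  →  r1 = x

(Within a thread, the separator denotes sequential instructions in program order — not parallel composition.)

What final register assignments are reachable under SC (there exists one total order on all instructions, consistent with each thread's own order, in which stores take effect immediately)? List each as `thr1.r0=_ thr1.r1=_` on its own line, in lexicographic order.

thr1.r0=0 thr1.r1=1
thr1.r0=0 thr1.r1=2
thr1.r0=1 thr1.r1=1

outcome vector order: (thr1.r0,thr1.r1)
|SC outcomes| = 3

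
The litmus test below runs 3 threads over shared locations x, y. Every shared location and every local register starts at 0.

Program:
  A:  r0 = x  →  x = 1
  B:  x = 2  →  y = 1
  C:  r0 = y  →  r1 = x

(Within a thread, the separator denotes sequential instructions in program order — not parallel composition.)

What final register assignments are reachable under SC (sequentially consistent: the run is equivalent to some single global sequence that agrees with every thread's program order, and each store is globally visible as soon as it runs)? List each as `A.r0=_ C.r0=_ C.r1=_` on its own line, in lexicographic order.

outcome vector order: (A.r0,C.r0,C.r1)
|SC outcomes| = 10

A.r0=0 C.r0=0 C.r1=0
A.r0=0 C.r0=0 C.r1=1
A.r0=0 C.r0=0 C.r1=2
A.r0=0 C.r0=1 C.r1=1
A.r0=0 C.r0=1 C.r1=2
A.r0=2 C.r0=0 C.r1=0
A.r0=2 C.r0=0 C.r1=1
A.r0=2 C.r0=0 C.r1=2
A.r0=2 C.r0=1 C.r1=1
A.r0=2 C.r0=1 C.r1=2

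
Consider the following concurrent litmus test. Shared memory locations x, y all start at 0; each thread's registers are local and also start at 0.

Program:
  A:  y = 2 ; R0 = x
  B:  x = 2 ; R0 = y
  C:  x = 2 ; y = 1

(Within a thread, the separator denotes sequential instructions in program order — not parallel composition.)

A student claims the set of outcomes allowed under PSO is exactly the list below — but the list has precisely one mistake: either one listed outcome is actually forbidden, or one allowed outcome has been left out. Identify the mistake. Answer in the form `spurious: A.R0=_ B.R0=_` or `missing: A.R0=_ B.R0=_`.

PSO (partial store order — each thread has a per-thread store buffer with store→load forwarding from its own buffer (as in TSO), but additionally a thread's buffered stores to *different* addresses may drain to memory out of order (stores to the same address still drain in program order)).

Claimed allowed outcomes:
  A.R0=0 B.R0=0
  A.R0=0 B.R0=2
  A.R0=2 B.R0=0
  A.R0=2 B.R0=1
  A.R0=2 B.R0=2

outcome vector order: (A.R0,B.R0)
PSO (6): (0,0); (0,1); (0,2); (2,0); (2,1); (2,2)
PSO∖claimed = {(0,1)}

missing: A.R0=0 B.R0=1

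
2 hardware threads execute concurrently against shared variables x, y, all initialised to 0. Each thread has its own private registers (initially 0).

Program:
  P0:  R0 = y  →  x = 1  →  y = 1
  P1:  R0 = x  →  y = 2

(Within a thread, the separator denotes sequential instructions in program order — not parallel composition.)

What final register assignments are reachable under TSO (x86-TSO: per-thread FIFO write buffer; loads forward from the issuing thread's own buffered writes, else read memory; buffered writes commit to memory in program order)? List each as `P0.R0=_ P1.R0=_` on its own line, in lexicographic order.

outcome vector order: (P0.R0,P1.R0)
|TSO outcomes| = 3

P0.R0=0 P1.R0=0
P0.R0=0 P1.R0=1
P0.R0=2 P1.R0=0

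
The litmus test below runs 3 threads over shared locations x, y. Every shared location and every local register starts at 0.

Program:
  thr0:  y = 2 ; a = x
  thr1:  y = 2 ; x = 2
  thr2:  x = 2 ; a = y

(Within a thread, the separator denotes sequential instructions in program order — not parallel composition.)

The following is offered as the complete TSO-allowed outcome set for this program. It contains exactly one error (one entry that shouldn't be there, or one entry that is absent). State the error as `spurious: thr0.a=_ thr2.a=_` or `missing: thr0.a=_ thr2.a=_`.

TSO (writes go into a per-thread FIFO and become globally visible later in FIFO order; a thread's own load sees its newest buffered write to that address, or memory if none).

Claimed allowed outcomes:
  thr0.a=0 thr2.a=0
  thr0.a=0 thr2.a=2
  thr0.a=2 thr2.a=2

outcome vector order: (thr0.a,thr2.a)
TSO: 4 outcomes — {0/0; 0/2; 2/0; 2/2}
TSO∖claimed = {2/0}

missing: thr0.a=2 thr2.a=0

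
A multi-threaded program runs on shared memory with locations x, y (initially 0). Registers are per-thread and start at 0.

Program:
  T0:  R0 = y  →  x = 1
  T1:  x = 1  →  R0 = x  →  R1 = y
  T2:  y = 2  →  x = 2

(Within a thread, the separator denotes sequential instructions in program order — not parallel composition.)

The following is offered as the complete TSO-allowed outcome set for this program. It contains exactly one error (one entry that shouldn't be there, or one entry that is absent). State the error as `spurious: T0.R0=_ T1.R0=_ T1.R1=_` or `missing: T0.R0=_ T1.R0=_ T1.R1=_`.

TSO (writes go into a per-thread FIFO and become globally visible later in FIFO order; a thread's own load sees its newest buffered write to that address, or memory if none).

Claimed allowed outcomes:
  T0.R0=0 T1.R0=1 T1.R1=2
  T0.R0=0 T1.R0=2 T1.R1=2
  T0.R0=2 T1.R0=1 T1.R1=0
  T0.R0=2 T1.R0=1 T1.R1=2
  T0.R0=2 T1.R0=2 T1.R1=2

missing: T0.R0=0 T1.R0=1 T1.R1=0

outcome vector order: (T0.R0,T1.R0,T1.R1)
TSO (6): (0,1,0); (0,1,2); (0,2,2); (2,1,0); (2,1,2); (2,2,2)
TSO∖claimed = {(0,1,0)}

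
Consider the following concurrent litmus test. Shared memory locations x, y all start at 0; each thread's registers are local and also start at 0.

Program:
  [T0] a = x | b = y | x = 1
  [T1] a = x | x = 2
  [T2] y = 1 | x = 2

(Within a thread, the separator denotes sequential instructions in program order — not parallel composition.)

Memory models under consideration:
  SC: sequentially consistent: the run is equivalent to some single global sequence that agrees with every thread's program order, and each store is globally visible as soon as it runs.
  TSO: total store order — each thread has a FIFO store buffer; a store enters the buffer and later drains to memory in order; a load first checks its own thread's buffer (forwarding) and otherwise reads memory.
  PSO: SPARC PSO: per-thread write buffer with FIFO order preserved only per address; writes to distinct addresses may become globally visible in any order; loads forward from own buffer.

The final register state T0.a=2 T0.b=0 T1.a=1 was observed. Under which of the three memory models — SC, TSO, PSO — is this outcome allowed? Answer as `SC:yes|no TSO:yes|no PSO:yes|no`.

SC:no TSO:no PSO:yes

outcome vector order: (T0.a,T0.b,T1.a)
[SC] allowed = {0/0/0, 0/0/1, 0/0/2, 0/1/0, 0/1/1, 0/1/2, 2/0/0, 2/1/0, 2/1/1, 2/1/2}
[TSO] allowed = {0/0/0, 0/0/1, 0/0/2, 0/1/0, 0/1/1, 0/1/2, 2/0/0, 2/1/0, 2/1/1, 2/1/2}
[PSO] allowed = {0/0/0, 0/0/1, 0/0/2, 0/1/0, 0/1/1, 0/1/2, 2/0/0, 2/0/1, 2/0/2, 2/1/0, 2/1/1, 2/1/2}
target 2/0/1 ∈ {PSO}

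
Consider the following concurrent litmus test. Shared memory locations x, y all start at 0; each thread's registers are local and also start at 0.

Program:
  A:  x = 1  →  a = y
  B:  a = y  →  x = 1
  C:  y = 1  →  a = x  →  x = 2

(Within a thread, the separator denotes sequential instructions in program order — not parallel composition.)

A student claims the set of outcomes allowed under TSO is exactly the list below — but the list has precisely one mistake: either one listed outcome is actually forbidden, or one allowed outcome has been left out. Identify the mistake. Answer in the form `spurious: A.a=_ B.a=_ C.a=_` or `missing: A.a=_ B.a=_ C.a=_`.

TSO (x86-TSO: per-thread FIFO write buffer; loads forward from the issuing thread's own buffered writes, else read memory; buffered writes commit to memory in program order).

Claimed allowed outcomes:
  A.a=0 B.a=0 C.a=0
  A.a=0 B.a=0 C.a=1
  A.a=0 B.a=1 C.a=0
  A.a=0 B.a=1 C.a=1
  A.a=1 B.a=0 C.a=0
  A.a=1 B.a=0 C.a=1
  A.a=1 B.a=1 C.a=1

missing: A.a=1 B.a=1 C.a=0

outcome vector order: (A.a,B.a,C.a)
TSO (8): <0 0 0>; <0 0 1>; <0 1 0>; <0 1 1>; <1 0 0>; <1 0 1>; <1 1 0>; <1 1 1>
TSO∖claimed = {<1 1 0>}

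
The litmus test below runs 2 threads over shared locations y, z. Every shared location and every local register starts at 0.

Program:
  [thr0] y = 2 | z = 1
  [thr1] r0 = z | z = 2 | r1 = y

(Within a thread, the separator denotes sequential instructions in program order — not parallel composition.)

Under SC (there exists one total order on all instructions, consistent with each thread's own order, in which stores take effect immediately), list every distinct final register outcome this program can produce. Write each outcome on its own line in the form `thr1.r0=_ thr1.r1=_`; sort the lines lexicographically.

thr1.r0=0 thr1.r1=0
thr1.r0=0 thr1.r1=2
thr1.r0=1 thr1.r1=2

outcome vector order: (thr1.r0,thr1.r1)
|SC outcomes| = 3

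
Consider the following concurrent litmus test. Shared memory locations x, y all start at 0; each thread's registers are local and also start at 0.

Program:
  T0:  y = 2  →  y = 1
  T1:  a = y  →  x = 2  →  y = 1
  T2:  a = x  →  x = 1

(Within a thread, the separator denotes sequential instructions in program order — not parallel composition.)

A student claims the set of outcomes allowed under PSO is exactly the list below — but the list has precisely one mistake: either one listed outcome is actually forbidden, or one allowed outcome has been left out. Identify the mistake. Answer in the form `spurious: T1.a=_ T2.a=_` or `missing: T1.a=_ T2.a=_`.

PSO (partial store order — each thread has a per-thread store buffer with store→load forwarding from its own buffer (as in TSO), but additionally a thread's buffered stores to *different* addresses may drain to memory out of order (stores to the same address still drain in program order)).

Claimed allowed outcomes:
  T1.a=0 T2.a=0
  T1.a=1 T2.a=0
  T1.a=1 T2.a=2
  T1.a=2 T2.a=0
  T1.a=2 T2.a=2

outcome vector order: (T1.a,T2.a)
PSO (6): 0/0; 0/2; 1/0; 1/2; 2/0; 2/2
PSO∖claimed = {0/2}

missing: T1.a=0 T2.a=2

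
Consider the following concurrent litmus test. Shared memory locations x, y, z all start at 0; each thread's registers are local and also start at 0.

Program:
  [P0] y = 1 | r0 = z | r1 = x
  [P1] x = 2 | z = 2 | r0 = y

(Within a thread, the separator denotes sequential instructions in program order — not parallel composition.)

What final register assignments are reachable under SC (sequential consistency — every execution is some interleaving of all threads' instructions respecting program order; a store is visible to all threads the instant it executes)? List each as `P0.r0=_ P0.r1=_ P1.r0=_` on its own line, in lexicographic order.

P0.r0=0 P0.r1=0 P1.r0=1
P0.r0=0 P0.r1=2 P1.r0=1
P0.r0=2 P0.r1=2 P1.r0=0
P0.r0=2 P0.r1=2 P1.r0=1

outcome vector order: (P0.r0,P0.r1,P1.r0)
|SC outcomes| = 4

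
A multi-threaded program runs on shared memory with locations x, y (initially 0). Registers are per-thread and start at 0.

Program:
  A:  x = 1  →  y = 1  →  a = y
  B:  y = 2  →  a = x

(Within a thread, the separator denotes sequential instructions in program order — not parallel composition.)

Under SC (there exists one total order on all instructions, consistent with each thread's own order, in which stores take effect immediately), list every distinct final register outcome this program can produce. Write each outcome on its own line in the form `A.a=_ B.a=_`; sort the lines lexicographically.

outcome vector order: (A.a,B.a)
|SC outcomes| = 3

A.a=1 B.a=0
A.a=1 B.a=1
A.a=2 B.a=1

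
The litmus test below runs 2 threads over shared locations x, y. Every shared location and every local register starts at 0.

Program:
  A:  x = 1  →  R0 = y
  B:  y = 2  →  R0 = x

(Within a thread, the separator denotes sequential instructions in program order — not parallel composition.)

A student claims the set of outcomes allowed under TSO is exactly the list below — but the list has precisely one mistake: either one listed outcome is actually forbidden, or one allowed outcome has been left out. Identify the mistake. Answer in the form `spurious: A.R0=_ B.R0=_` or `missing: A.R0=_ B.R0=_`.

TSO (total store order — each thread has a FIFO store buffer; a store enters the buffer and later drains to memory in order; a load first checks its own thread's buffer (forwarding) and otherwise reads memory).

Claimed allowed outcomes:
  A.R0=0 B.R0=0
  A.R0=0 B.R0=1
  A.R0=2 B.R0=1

outcome vector order: (A.R0,B.R0)
under TSO → 0/0 0/1 2/0 2/1
TSO∖claimed = {2/0}

missing: A.R0=2 B.R0=0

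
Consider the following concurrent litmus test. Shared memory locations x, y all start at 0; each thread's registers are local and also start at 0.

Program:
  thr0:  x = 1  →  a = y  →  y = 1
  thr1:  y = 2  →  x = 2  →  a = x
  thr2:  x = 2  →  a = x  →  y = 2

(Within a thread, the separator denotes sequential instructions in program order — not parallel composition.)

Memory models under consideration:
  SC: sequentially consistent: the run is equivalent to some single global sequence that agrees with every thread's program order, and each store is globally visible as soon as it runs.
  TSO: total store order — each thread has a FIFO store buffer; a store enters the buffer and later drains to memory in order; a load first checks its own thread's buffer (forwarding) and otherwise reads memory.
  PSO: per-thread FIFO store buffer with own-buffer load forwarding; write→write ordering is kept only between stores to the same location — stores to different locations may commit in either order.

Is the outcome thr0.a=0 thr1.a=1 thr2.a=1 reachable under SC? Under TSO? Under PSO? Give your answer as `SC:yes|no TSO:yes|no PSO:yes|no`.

SC:no TSO:yes PSO:yes

outcome vector order: (thr0.a,thr1.a,thr2.a)
[SC] allowed = {(0,2,1), (0,2,2), (2,1,1), (2,1,2), (2,2,1), (2,2,2)}
[TSO] allowed = {(0,1,1), (0,1,2), (0,2,1), (0,2,2), (2,1,1), (2,1,2), (2,2,1), (2,2,2)}
[PSO] allowed = {(0,1,1), (0,1,2), (0,2,1), (0,2,2), (2,1,1), (2,1,2), (2,2,1), (2,2,2)}
target (0,1,1) ∈ {TSO,PSO}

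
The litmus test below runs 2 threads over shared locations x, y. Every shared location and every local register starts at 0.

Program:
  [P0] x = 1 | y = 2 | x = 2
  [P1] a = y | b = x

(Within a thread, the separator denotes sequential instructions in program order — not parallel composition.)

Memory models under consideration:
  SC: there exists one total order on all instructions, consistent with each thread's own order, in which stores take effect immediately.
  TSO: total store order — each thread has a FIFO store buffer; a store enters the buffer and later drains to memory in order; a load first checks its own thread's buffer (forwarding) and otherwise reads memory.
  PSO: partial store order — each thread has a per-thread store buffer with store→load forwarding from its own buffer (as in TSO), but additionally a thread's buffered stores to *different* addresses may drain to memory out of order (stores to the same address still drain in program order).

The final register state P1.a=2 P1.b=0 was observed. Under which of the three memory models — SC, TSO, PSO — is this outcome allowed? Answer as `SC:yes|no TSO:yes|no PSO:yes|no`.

outcome vector order: (P1.a,P1.b)
SC (5): <0 0>, <0 1>, <0 2>, <2 1>, <2 2>
TSO (5): <0 0>, <0 1>, <0 2>, <2 1>, <2 2>
PSO (6): <0 0>, <0 1>, <0 2>, <2 0>, <2 1>, <2 2>
target <2 0> ∈ {PSO}

SC:no TSO:no PSO:yes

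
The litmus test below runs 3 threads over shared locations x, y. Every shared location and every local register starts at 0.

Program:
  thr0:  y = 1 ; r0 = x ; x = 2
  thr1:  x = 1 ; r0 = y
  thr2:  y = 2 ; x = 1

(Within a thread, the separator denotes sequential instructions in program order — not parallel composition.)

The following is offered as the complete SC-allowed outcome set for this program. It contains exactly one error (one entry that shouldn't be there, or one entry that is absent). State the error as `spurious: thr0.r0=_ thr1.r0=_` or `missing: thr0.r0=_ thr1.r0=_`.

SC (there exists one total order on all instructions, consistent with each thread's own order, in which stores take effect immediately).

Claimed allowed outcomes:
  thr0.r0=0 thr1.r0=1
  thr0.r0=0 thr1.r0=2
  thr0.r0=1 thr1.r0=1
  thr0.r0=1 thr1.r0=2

missing: thr0.r0=1 thr1.r0=0

outcome vector order: (thr0.r0,thr1.r0)
SC: 5 outcomes — {01; 02; 10; 11; 12}
SC∖claimed = {10}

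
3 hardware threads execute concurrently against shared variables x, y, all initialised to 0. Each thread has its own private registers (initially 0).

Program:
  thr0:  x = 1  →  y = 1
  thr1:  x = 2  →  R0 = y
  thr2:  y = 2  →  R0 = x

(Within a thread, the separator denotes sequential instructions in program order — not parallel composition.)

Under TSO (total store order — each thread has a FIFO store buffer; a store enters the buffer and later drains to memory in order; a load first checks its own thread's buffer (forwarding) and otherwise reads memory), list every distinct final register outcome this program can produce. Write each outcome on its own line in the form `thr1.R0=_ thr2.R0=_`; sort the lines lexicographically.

outcome vector order: (thr1.R0,thr2.R0)
|TSO outcomes| = 9

thr1.R0=0 thr2.R0=0
thr1.R0=0 thr2.R0=1
thr1.R0=0 thr2.R0=2
thr1.R0=1 thr2.R0=0
thr1.R0=1 thr2.R0=1
thr1.R0=1 thr2.R0=2
thr1.R0=2 thr2.R0=0
thr1.R0=2 thr2.R0=1
thr1.R0=2 thr2.R0=2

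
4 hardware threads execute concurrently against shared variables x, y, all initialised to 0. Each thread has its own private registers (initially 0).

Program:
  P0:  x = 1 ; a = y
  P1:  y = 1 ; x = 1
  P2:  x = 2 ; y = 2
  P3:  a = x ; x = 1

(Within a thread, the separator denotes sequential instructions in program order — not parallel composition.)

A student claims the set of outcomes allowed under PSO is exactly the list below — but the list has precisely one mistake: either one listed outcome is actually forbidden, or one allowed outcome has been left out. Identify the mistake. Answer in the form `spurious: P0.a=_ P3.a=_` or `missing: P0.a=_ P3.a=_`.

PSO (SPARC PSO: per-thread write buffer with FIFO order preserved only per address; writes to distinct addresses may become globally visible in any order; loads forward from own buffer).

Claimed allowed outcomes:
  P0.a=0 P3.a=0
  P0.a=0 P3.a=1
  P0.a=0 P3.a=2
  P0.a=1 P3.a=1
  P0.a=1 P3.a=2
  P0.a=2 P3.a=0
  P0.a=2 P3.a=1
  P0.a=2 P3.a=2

outcome vector order: (P0.a,P3.a)
[PSO] allowed = {(0,0); (0,1); (0,2); (1,0); (1,1); (1,2); (2,0); (2,1); (2,2)}
PSO∖claimed = {(1,0)}

missing: P0.a=1 P3.a=0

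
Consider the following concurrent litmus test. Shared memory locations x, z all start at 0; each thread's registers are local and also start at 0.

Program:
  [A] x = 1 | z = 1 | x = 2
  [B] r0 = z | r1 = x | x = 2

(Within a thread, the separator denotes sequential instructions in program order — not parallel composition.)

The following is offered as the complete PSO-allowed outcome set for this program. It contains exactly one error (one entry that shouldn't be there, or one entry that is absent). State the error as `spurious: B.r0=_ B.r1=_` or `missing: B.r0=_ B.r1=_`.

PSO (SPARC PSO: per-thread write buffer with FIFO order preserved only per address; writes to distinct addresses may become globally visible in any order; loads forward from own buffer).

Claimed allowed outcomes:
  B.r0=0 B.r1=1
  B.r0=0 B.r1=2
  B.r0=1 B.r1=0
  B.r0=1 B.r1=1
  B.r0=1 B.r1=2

missing: B.r0=0 B.r1=0

outcome vector order: (B.r0,B.r1)
PSO (6): <0 0> <0 1> <0 2> <1 0> <1 1> <1 2>
PSO∖claimed = {<0 0>}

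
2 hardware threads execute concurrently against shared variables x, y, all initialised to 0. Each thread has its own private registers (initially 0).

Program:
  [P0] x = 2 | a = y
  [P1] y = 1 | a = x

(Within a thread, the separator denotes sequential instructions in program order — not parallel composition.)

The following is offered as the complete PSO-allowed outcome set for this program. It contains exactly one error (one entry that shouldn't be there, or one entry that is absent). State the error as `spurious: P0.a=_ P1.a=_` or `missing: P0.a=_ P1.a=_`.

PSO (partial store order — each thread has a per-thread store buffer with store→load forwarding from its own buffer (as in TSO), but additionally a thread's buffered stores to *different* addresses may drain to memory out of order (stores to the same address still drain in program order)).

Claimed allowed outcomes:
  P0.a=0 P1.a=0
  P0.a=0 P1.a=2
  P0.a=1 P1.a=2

missing: P0.a=1 P1.a=0

outcome vector order: (P0.a,P1.a)
PSO: 4 outcomes — {(0,0); (0,2); (1,0); (1,2)}
PSO∖claimed = {(1,0)}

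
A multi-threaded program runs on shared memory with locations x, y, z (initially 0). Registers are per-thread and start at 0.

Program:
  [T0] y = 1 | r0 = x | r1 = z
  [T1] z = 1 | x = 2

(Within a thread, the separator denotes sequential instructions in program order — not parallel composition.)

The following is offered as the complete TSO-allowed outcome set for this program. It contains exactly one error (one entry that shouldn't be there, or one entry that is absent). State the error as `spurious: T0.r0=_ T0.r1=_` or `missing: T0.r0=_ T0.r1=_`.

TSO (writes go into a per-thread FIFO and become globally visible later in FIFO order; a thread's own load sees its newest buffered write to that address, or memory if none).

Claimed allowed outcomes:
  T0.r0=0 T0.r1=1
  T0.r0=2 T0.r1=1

missing: T0.r0=0 T0.r1=0

outcome vector order: (T0.r0,T0.r1)
[TSO] allowed = {00; 01; 21}
TSO∖claimed = {00}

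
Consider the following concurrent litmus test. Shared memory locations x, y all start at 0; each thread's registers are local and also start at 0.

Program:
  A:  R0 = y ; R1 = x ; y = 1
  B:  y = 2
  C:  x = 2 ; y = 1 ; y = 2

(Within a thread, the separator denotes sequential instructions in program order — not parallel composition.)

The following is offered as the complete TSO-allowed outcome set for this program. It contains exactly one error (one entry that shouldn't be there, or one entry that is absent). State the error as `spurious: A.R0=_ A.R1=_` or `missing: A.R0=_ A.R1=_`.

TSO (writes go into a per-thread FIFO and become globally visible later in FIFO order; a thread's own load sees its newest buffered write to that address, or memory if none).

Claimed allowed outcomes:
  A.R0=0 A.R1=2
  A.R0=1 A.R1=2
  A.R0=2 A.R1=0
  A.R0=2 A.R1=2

outcome vector order: (A.R0,A.R1)
TSO: 5 outcomes — {0/0, 0/2, 1/2, 2/0, 2/2}
TSO∖claimed = {0/0}

missing: A.R0=0 A.R1=0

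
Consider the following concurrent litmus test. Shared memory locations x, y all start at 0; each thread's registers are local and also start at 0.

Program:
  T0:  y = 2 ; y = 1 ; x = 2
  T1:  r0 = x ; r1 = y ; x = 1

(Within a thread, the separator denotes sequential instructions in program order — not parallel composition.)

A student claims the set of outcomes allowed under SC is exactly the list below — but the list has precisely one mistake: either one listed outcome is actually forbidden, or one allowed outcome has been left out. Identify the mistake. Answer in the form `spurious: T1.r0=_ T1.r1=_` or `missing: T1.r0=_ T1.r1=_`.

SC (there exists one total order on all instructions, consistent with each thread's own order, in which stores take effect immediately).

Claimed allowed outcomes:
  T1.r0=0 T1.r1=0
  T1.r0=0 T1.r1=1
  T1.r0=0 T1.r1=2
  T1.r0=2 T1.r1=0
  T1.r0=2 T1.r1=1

outcome vector order: (T1.r0,T1.r1)
SC: 4 outcomes — {00, 01, 02, 21}
claimed∖SC = {20}

spurious: T1.r0=2 T1.r1=0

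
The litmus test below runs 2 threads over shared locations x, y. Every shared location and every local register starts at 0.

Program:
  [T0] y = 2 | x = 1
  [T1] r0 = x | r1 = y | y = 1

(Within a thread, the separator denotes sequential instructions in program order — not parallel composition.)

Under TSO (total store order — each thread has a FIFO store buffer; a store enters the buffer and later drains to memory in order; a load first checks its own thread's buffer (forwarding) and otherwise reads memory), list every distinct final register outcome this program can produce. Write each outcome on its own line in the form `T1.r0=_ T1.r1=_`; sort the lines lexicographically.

T1.r0=0 T1.r1=0
T1.r0=0 T1.r1=2
T1.r0=1 T1.r1=2

outcome vector order: (T1.r0,T1.r1)
|TSO outcomes| = 3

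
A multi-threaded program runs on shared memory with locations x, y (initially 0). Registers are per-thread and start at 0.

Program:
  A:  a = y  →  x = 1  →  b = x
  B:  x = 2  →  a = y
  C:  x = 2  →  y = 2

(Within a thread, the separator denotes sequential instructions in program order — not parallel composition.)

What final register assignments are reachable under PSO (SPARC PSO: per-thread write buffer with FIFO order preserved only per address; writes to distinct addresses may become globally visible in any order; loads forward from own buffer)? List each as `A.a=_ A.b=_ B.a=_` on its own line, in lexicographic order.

outcome vector order: (A.a,A.b,B.a)
|PSO outcomes| = 8

A.a=0 A.b=1 B.a=0
A.a=0 A.b=1 B.a=2
A.a=0 A.b=2 B.a=0
A.a=0 A.b=2 B.a=2
A.a=2 A.b=1 B.a=0
A.a=2 A.b=1 B.a=2
A.a=2 A.b=2 B.a=0
A.a=2 A.b=2 B.a=2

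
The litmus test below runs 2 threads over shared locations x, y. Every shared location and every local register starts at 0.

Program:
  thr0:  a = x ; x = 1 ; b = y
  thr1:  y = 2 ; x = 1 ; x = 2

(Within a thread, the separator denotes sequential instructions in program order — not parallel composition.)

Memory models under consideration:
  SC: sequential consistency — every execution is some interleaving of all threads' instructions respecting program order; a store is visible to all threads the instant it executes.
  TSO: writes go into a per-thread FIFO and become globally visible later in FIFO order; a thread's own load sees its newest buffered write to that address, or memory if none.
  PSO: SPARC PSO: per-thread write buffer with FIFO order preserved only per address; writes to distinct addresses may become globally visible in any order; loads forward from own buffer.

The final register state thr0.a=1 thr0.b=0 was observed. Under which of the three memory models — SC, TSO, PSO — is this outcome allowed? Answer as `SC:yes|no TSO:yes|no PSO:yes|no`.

outcome vector order: (thr0.a,thr0.b)
SC: 4 outcomes — {(0,0); (0,2); (1,2); (2,2)}
TSO: 4 outcomes — {(0,0); (0,2); (1,2); (2,2)}
PSO: 6 outcomes — {(0,0); (0,2); (1,0); (1,2); (2,0); (2,2)}
target (1,0) ∈ {PSO}

SC:no TSO:no PSO:yes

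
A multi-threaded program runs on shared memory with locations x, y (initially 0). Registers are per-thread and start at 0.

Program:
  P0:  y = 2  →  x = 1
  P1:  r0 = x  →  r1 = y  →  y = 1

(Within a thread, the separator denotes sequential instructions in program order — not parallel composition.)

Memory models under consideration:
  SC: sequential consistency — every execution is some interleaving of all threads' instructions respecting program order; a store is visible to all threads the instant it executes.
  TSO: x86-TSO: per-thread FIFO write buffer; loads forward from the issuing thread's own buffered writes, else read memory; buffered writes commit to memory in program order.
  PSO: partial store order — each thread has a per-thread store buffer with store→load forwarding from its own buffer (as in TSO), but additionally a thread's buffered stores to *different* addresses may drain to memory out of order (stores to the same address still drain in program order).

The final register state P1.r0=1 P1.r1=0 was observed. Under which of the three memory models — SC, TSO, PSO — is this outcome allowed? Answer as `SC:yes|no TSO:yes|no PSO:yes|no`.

SC:no TSO:no PSO:yes

outcome vector order: (P1.r0,P1.r1)
[SC] allowed = {00 02 12}
[TSO] allowed = {00 02 12}
[PSO] allowed = {00 02 10 12}
target 10 ∈ {PSO}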